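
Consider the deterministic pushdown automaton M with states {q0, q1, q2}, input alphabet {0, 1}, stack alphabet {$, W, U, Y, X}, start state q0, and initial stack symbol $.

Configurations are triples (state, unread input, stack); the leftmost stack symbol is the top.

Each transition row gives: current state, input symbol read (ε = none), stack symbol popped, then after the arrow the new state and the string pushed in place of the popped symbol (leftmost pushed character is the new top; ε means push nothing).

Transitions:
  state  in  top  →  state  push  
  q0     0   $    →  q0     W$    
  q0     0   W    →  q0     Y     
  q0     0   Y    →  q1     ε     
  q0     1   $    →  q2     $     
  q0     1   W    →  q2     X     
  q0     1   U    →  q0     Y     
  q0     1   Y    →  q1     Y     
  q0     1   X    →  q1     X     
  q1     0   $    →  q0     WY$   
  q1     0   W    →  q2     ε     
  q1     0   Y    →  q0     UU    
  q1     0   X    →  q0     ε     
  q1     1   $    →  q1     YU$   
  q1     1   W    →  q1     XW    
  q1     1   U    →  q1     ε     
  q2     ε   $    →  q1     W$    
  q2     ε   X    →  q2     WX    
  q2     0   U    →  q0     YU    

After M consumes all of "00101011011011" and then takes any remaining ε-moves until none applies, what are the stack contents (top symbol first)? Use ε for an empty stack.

YUUU$

(q0, 00101011011011, $)
  read 0, top $: go to q0, push W$ → (q0, 0101011011011, W$)
  read 0, top W: go to q0, push Y → (q0, 101011011011, Y$)
  read 1, top Y: go to q1, push Y → (q1, 01011011011, Y$)
  read 0, top Y: go to q0, push UU → (q0, 1011011011, UU$)
  read 1, top U: go to q0, push Y → (q0, 011011011, YU$)
  read 0, top Y: go to q1, push ε → (q1, 11011011, U$)
  read 1, top U: go to q1, push ε → (q1, 1011011, $)
  read 1, top $: go to q1, push YU$ → (q1, 011011, YU$)
  read 0, top Y: go to q0, push UU → (q0, 11011, UUU$)
  read 1, top U: go to q0, push Y → (q0, 1011, YUU$)
  read 1, top Y: go to q1, push Y → (q1, 011, YUU$)
  read 0, top Y: go to q0, push UU → (q0, 11, UUUU$)
  read 1, top U: go to q0, push Y → (q0, 1, YUUU$)
  read 1, top Y: go to q1, push Y → (q1, ε, YUUU$)
All input consumed in state q1 with stack YUUU$.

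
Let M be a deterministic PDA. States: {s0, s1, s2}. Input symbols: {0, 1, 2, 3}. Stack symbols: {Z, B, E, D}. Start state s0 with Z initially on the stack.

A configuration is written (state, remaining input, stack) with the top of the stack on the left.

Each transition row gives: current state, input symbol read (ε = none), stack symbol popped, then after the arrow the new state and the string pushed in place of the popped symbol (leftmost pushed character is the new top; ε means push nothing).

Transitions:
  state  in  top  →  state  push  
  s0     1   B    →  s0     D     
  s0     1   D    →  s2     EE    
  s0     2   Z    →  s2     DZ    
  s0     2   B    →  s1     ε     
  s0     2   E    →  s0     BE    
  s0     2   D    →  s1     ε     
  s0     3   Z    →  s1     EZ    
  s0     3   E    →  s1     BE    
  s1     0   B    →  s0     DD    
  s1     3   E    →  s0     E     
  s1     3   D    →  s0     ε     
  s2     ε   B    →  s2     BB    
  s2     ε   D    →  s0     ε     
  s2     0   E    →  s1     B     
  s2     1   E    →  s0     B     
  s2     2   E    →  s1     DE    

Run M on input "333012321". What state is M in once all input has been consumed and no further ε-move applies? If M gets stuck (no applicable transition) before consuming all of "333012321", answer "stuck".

s0

(s0, 333012321, Z)
  read 3, top Z: go to s1, push EZ → (s1, 33012321, EZ)
  read 3, top E: go to s0, push E → (s0, 3012321, EZ)
  read 3, top E: go to s1, push BE → (s1, 012321, BEZ)
  read 0, top B: go to s0, push DD → (s0, 12321, DDEZ)
  read 1, top D: go to s2, push EE → (s2, 2321, EEDEZ)
  read 2, top E: go to s1, push DE → (s1, 321, DEEDEZ)
  read 3, top D: go to s0, push ε → (s0, 21, EEDEZ)
  read 2, top E: go to s0, push BE → (s0, 1, BEEDEZ)
  read 1, top B: go to s0, push D → (s0, ε, DEEDEZ)
All input consumed; M is in state s0.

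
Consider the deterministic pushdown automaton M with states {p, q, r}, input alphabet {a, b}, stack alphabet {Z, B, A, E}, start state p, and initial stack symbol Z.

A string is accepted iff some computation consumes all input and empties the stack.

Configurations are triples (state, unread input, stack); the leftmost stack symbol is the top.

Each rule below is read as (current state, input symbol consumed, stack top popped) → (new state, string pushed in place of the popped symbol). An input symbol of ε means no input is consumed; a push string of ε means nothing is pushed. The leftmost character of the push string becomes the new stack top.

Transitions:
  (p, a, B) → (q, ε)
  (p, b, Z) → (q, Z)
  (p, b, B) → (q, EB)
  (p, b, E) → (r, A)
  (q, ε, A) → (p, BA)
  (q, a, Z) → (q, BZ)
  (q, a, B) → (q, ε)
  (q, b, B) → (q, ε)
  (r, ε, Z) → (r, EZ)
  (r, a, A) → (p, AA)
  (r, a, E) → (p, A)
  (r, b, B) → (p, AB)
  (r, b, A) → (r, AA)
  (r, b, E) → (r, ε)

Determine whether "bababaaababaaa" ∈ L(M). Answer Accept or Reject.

Reject

(p, bababaaababaaa, Z)
  read b, top Z: go to q, push Z → (q, ababaaababaaa, Z)
  read a, top Z: go to q, push BZ → (q, babaaababaaa, BZ)
  read b, top B: go to q, push ε → (q, abaaababaaa, Z)
  read a, top Z: go to q, push BZ → (q, baaababaaa, BZ)
  read b, top B: go to q, push ε → (q, aaababaaa, Z)
  read a, top Z: go to q, push BZ → (q, aababaaa, BZ)
  read a, top B: go to q, push ε → (q, ababaaa, Z)
  read a, top Z: go to q, push BZ → (q, babaaa, BZ)
  read b, top B: go to q, push ε → (q, abaaa, Z)
  read a, top Z: go to q, push BZ → (q, baaa, BZ)
  read b, top B: go to q, push ε → (q, aaa, Z)
  read a, top Z: go to q, push BZ → (q, aa, BZ)
  read a, top B: go to q, push ε → (q, a, Z)
  read a, top Z: go to q, push BZ → (q, ε, BZ)
All input consumed; stack is BZ, not empty, and no further ε-move applies.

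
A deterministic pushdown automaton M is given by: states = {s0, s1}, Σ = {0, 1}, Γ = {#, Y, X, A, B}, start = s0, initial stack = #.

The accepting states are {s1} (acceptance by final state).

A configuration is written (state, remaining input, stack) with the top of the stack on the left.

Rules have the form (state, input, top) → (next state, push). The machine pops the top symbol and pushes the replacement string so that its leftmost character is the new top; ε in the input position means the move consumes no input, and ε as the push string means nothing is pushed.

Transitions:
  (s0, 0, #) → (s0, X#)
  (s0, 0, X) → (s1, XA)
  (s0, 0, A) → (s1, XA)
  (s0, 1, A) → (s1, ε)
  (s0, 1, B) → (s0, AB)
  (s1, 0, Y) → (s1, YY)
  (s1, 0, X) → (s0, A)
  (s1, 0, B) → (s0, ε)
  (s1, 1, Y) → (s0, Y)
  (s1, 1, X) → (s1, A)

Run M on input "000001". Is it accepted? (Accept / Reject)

Accept

(s0, 000001, #)
  read 0, top #: go to s0, push X# → (s0, 00001, X#)
  read 0, top X: go to s1, push XA → (s1, 0001, XA#)
  read 0, top X: go to s0, push A → (s0, 001, AA#)
  read 0, top A: go to s1, push XA → (s1, 01, XAA#)
  read 0, top X: go to s0, push A → (s0, 1, AAA#)
  read 1, top A: go to s1, push ε → (s1, ε, AA#)
All input consumed; state s1 ∈ F.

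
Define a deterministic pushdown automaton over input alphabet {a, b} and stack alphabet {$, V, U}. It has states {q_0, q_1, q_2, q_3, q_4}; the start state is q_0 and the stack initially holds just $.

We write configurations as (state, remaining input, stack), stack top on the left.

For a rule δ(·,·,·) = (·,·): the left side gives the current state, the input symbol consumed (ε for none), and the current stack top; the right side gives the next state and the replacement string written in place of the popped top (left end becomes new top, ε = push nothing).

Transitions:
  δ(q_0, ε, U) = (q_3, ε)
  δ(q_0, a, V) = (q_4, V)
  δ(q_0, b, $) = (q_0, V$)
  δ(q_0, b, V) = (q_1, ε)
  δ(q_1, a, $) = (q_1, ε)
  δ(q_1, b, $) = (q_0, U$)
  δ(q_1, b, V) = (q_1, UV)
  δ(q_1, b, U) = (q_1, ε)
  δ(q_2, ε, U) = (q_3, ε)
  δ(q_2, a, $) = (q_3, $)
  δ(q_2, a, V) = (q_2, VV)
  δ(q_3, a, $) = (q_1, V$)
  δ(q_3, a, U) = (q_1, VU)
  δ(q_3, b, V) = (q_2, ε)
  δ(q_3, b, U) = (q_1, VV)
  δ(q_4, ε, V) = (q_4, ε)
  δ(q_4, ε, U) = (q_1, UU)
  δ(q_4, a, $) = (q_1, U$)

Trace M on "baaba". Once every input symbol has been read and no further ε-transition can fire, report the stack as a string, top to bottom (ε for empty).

ε

(q_0, baaba, $)
  read b, top $: go to q_0, push V$ → (q_0, aaba, V$)
  read a, top V: go to q_4, push V → (q_4, aba, V$)
  ε-move, top V: go to q_4, push ε → (q_4, aba, $)
  read a, top $: go to q_1, push U$ → (q_1, ba, U$)
  read b, top U: go to q_1, push ε → (q_1, a, $)
  read a, top $: go to q_1, push ε → (q_1, ε, ε)
All input consumed in state q_1 with stack ε.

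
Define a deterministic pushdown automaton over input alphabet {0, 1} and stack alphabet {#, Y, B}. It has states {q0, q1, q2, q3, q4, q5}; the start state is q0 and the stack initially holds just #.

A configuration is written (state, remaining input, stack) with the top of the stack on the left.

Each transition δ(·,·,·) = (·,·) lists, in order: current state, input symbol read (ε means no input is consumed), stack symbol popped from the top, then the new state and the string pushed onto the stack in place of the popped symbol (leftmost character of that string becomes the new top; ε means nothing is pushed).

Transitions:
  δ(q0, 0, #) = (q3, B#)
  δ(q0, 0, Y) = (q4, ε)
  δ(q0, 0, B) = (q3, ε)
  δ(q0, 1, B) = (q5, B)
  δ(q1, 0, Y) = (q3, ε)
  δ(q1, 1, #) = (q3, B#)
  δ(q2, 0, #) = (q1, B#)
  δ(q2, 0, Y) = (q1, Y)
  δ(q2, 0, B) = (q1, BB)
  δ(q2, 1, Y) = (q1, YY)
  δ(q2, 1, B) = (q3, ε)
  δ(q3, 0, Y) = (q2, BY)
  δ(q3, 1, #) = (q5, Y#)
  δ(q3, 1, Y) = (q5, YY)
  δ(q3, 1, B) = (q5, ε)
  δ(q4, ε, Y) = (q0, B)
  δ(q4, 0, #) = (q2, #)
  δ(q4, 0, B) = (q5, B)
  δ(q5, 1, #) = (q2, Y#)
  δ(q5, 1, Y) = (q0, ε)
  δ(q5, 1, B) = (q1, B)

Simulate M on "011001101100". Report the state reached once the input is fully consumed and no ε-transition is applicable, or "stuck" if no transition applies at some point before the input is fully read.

q3

(q0, 011001101100, #) ⊢ (q3, 11001101100, B#) ⊢ (q5, 1001101100, #) ⊢ (q2, 001101100, Y#) ⊢ (q1, 01101100, Y#) ⊢ (q3, 1101100, #) ⊢ (q5, 101100, Y#) ⊢ (q0, 01100, #) ⊢ (q3, 1100, B#) ⊢ (q5, 100, #) ⊢ (q2, 00, Y#) ⊢ (q1, 0, Y#) ⊢ (q3, ε, #)
All input consumed; M is in state q3.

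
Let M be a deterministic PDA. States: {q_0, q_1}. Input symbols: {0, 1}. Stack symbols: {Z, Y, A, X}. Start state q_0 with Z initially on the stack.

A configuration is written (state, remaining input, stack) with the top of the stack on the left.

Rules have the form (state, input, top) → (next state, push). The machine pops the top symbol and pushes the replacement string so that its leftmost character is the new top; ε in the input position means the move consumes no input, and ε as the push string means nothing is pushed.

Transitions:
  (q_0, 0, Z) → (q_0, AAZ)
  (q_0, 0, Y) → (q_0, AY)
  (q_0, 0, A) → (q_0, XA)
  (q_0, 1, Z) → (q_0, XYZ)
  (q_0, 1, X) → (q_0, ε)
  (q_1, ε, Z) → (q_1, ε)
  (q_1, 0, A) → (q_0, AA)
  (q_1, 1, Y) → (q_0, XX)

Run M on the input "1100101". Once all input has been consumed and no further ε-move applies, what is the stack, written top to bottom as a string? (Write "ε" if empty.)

(q_0, 1100101, Z) ⊢ (q_0, 100101, XYZ) ⊢ (q_0, 00101, YZ) ⊢ (q_0, 0101, AYZ) ⊢ (q_0, 101, XAYZ) ⊢ (q_0, 01, AYZ) ⊢ (q_0, 1, XAYZ) ⊢ (q_0, ε, AYZ)
All input consumed in state q_0 with stack AYZ.

AYZ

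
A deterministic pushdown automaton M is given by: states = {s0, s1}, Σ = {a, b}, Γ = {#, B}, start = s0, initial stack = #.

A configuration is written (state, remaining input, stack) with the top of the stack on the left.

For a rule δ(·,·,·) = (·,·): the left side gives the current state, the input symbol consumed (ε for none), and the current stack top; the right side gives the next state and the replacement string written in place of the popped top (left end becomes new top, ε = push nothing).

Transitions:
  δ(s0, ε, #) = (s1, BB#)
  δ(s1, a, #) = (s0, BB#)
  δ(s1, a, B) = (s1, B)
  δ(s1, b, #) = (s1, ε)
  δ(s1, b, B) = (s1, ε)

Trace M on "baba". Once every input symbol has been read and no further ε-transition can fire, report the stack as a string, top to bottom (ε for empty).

(s0, baba, #)
  ε-move, top #: go to s1, push BB# → (s1, baba, BB#)
  read b, top B: go to s1, push ε → (s1, aba, B#)
  read a, top B: go to s1, push B → (s1, ba, B#)
  read b, top B: go to s1, push ε → (s1, a, #)
  read a, top #: go to s0, push BB# → (s0, ε, BB#)
All input consumed in state s0 with stack BB#.

BB#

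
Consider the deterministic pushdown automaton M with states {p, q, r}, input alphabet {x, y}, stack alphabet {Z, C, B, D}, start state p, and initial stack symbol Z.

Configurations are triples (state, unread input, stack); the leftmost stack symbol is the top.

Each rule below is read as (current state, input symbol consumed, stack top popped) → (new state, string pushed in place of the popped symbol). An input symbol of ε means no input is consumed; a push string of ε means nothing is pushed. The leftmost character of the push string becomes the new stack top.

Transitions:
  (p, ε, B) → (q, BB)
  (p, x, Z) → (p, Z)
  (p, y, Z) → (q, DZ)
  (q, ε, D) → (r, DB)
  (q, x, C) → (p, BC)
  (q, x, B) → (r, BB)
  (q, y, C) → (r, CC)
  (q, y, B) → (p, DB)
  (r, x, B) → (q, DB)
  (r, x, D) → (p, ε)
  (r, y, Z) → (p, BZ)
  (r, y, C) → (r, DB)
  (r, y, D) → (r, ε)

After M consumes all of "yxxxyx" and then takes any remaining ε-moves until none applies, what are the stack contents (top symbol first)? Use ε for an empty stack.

(p, yxxxyx, Z)
  read y, top Z: go to q, push DZ → (q, xxxyx, DZ)
  ε-move, top D: go to r, push DB → (r, xxxyx, DBZ)
  read x, top D: go to p, push ε → (p, xxyx, BZ)
  ε-move, top B: go to q, push BB → (q, xxyx, BBZ)
  read x, top B: go to r, push BB → (r, xyx, BBBZ)
  read x, top B: go to q, push DB → (q, yx, DBBBZ)
  ε-move, top D: go to r, push DB → (r, yx, DBBBBZ)
  read y, top D: go to r, push ε → (r, x, BBBBZ)
  read x, top B: go to q, push DB → (q, ε, DBBBBZ)
  ε-move, top D: go to r, push DB → (r, ε, DBBBBBZ)
All input consumed in state r with stack DBBBBBZ.

DBBBBBZ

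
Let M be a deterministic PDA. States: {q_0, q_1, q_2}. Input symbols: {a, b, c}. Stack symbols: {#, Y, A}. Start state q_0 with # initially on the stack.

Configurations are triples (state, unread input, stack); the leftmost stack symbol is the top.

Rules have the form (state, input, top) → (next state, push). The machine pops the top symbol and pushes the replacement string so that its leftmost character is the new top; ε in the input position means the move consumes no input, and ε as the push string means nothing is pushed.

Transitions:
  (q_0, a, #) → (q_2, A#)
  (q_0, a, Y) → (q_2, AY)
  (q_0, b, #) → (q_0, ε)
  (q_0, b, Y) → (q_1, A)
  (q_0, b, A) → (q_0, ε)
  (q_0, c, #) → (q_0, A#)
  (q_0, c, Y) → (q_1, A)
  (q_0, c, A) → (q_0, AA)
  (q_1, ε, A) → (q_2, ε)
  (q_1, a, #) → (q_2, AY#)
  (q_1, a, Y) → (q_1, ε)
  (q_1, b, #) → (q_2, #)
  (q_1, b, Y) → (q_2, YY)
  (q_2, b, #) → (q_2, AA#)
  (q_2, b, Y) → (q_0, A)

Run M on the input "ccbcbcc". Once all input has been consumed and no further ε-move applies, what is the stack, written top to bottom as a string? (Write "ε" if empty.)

(q_0, ccbcbcc, #)
  read c, top #: go to q_0, push A# → (q_0, cbcbcc, A#)
  read c, top A: go to q_0, push AA → (q_0, bcbcc, AA#)
  read b, top A: go to q_0, push ε → (q_0, cbcc, A#)
  read c, top A: go to q_0, push AA → (q_0, bcc, AA#)
  read b, top A: go to q_0, push ε → (q_0, cc, A#)
  read c, top A: go to q_0, push AA → (q_0, c, AA#)
  read c, top A: go to q_0, push AA → (q_0, ε, AAA#)
All input consumed in state q_0 with stack AAA#.

AAA#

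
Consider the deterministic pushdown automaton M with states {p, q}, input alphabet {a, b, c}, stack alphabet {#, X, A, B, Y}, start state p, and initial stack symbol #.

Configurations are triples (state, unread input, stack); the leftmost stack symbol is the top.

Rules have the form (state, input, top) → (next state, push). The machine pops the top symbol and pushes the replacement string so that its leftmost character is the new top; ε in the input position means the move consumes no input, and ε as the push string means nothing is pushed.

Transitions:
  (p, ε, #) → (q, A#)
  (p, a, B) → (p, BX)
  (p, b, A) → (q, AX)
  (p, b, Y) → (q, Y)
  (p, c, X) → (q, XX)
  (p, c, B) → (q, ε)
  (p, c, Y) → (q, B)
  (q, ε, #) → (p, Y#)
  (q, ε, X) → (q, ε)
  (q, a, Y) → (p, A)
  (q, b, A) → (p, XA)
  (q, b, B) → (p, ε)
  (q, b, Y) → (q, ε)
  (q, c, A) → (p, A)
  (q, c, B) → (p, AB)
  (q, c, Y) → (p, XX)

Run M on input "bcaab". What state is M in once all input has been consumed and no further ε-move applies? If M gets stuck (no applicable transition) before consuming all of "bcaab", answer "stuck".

stuck

(p, bcaab, #) ⊢ (q, bcaab, A#) ⊢ (p, caab, XA#) ⊢ (q, aab, XXA#) ⊢ (q, aab, XA#) ⊢ (q, aab, A#)
No transition for (q, a, top A); M blocks with input aab remaining.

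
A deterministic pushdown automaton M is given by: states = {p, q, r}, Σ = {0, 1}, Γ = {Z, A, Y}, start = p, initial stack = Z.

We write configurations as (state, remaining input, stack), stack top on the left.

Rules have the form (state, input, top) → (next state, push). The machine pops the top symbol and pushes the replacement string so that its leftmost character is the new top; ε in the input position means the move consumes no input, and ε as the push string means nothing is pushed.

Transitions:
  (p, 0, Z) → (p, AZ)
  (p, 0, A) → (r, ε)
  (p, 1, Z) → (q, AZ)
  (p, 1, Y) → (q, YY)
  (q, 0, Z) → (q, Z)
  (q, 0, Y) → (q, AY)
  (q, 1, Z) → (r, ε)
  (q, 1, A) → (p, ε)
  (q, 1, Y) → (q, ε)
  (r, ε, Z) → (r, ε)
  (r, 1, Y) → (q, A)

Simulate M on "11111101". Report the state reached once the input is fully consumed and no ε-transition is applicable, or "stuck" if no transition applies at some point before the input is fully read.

(p, 11111101, Z)
  read 1, top Z: go to q, push AZ → (q, 1111101, AZ)
  read 1, top A: go to p, push ε → (p, 111101, Z)
  read 1, top Z: go to q, push AZ → (q, 11101, AZ)
  read 1, top A: go to p, push ε → (p, 1101, Z)
  read 1, top Z: go to q, push AZ → (q, 101, AZ)
  read 1, top A: go to p, push ε → (p, 01, Z)
  read 0, top Z: go to p, push AZ → (p, 1, AZ)
No transition for (p, 1, top A); M blocks with input 1 remaining.

stuck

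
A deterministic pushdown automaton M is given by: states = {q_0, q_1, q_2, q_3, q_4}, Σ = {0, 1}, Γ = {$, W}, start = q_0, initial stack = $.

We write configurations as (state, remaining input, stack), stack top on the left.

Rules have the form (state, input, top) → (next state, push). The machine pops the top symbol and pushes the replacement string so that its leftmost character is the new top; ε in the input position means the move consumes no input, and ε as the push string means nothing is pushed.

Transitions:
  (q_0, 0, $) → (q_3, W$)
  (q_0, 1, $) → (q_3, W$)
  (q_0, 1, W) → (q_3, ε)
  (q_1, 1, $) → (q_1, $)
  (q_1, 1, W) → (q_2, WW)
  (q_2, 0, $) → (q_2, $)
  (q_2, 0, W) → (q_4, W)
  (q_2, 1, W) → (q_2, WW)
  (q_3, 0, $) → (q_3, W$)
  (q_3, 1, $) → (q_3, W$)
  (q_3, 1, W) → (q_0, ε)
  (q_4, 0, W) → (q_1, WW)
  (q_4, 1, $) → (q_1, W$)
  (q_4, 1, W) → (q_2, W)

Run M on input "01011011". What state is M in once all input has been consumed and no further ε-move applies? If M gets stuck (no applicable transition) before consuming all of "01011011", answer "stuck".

stuck

(q_0, 01011011, $) ⊢ (q_3, 1011011, W$) ⊢ (q_0, 011011, $) ⊢ (q_3, 11011, W$) ⊢ (q_0, 1011, $) ⊢ (q_3, 011, W$)
No transition for (q_3, 0, top W); M blocks with input 011 remaining.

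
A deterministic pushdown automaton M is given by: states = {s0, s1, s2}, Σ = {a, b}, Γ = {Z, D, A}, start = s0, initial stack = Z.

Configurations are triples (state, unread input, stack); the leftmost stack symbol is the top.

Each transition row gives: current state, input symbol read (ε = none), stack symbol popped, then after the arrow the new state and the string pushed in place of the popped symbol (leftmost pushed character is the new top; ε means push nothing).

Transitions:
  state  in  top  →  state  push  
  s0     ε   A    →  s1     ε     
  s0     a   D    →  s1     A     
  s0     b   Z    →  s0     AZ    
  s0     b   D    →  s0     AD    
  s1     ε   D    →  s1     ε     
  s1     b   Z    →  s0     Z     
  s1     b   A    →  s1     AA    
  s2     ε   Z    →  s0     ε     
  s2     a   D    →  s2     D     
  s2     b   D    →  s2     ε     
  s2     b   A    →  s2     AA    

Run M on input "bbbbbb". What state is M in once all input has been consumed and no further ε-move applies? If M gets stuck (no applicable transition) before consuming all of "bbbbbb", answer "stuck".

s0

(s0, bbbbbb, Z)
  read b, top Z: go to s0, push AZ → (s0, bbbbb, AZ)
  ε-move, top A: go to s1, push ε → (s1, bbbbb, Z)
  read b, top Z: go to s0, push Z → (s0, bbbb, Z)
  read b, top Z: go to s0, push AZ → (s0, bbb, AZ)
  ε-move, top A: go to s1, push ε → (s1, bbb, Z)
  read b, top Z: go to s0, push Z → (s0, bb, Z)
  read b, top Z: go to s0, push AZ → (s0, b, AZ)
  ε-move, top A: go to s1, push ε → (s1, b, Z)
  read b, top Z: go to s0, push Z → (s0, ε, Z)
All input consumed; M is in state s0.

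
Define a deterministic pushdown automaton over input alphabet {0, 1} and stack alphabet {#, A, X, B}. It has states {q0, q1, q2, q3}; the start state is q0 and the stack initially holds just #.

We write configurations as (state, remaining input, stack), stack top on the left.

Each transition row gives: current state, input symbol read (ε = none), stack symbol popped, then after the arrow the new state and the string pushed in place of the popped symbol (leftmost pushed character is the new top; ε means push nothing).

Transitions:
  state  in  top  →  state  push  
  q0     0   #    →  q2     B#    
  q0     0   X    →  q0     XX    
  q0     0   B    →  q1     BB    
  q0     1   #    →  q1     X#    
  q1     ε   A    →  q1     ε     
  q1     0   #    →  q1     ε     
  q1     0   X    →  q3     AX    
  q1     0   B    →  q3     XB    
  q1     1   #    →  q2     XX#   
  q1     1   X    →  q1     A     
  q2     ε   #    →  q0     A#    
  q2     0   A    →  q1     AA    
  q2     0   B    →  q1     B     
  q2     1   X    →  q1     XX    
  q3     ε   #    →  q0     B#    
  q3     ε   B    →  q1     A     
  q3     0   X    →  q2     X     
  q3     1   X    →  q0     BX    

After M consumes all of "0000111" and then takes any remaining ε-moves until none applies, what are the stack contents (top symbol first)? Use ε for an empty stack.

B#

(q0, 0000111, #)
  read 0, top #: go to q2, push B# → (q2, 000111, B#)
  read 0, top B: go to q1, push B → (q1, 00111, B#)
  read 0, top B: go to q3, push XB → (q3, 0111, XB#)
  read 0, top X: go to q2, push X → (q2, 111, XB#)
  read 1, top X: go to q1, push XX → (q1, 11, XXB#)
  read 1, top X: go to q1, push A → (q1, 1, AXB#)
  ε-move, top A: go to q1, push ε → (q1, 1, XB#)
  read 1, top X: go to q1, push A → (q1, ε, AB#)
  ε-move, top A: go to q1, push ε → (q1, ε, B#)
All input consumed in state q1 with stack B#.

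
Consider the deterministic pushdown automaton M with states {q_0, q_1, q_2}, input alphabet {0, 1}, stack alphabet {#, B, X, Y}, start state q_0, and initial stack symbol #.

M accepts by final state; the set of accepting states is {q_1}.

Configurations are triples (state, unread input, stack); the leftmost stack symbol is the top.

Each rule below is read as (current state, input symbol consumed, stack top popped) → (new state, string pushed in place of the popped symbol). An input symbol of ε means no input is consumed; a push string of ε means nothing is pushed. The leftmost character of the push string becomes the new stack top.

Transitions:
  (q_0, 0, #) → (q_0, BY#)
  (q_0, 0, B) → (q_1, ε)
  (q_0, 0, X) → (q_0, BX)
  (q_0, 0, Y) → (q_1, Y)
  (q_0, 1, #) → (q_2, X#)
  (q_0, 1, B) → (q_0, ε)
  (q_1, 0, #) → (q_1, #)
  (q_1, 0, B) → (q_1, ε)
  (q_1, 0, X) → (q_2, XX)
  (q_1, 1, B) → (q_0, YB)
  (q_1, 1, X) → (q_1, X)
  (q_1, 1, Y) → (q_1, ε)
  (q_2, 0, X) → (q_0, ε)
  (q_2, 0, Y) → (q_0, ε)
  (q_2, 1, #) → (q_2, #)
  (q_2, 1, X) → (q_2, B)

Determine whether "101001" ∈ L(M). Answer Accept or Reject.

Reject

(q_0, 101001, #)
  read 1, top #: go to q_2, push X# → (q_2, 01001, X#)
  read 0, top X: go to q_0, push ε → (q_0, 1001, #)
  read 1, top #: go to q_2, push X# → (q_2, 001, X#)
  read 0, top X: go to q_0, push ε → (q_0, 01, #)
  read 0, top #: go to q_0, push BY# → (q_0, 1, BY#)
  read 1, top B: go to q_0, push ε → (q_0, ε, Y#)
All input consumed; state q_0 ∉ F and no further ε-move applies.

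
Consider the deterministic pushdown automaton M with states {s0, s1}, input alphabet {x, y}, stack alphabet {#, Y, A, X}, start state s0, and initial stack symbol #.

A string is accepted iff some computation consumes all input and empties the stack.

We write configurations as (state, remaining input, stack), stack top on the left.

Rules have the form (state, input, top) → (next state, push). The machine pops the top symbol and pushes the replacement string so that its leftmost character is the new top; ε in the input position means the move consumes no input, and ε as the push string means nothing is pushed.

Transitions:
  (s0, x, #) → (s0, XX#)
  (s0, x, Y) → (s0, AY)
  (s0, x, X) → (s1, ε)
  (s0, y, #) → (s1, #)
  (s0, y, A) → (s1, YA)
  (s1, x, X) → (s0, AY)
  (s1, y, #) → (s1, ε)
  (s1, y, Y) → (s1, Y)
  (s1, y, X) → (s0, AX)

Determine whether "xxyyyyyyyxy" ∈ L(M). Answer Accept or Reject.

(s0, xxyyyyyyyxy, #)
  read x, top #: go to s0, push XX# → (s0, xyyyyyyyxy, XX#)
  read x, top X: go to s1, push ε → (s1, yyyyyyyxy, X#)
  read y, top X: go to s0, push AX → (s0, yyyyyyxy, AX#)
  read y, top A: go to s1, push YA → (s1, yyyyyxy, YAX#)
  read y, top Y: go to s1, push Y → (s1, yyyyxy, YAX#)
  read y, top Y: go to s1, push Y → (s1, yyyxy, YAX#)
  read y, top Y: go to s1, push Y → (s1, yyxy, YAX#)
  read y, top Y: go to s1, push Y → (s1, yxy, YAX#)
  read y, top Y: go to s1, push Y → (s1, xy, YAX#)
No transition applies at (s1, xy, YAX#); input not fully consumed.

Reject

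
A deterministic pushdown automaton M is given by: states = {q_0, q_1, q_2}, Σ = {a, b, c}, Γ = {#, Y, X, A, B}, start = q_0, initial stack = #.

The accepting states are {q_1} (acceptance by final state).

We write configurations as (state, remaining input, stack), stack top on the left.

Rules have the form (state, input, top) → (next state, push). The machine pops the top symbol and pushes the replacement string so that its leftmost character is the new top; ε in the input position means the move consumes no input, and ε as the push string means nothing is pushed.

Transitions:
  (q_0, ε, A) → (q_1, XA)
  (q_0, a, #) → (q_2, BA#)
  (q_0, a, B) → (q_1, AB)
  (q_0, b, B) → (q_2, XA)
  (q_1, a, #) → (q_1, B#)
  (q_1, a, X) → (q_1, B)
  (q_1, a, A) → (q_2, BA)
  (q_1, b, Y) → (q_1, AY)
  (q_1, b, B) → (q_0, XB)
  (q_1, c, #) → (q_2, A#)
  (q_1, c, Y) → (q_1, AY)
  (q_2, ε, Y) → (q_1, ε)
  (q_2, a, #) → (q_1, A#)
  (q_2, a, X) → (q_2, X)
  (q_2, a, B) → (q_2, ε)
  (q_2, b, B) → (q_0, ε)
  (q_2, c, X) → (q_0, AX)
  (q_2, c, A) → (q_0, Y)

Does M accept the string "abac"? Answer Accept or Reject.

Reject

(q_0, abac, #)
  read a, top #: go to q_2, push BA# → (q_2, bac, BA#)
  read b, top B: go to q_0, push ε → (q_0, ac, A#)
  ε-move, top A: go to q_1, push XA → (q_1, ac, XA#)
  read a, top X: go to q_1, push B → (q_1, c, BA#)
No transition applies at (q_1, c, BA#); input not fully consumed.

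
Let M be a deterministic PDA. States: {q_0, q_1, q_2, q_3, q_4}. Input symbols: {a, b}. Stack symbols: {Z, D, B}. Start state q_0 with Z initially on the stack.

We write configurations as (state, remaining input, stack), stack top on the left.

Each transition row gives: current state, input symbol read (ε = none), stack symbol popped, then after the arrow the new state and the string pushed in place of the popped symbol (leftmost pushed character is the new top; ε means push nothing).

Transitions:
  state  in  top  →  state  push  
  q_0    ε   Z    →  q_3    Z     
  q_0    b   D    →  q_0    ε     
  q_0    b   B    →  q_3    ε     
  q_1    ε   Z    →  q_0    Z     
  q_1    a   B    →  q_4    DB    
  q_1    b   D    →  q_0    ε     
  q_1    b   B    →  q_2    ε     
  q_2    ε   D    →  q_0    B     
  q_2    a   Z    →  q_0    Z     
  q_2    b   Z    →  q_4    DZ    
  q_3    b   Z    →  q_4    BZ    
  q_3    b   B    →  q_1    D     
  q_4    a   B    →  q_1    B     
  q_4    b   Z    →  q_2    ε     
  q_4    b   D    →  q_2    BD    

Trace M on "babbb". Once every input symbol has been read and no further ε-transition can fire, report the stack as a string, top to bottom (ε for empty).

(q_0, babbb, Z)
  ε-move, top Z: go to q_3, push Z → (q_3, babbb, Z)
  read b, top Z: go to q_4, push BZ → (q_4, abbb, BZ)
  read a, top B: go to q_1, push B → (q_1, bbb, BZ)
  read b, top B: go to q_2, push ε → (q_2, bb, Z)
  read b, top Z: go to q_4, push DZ → (q_4, b, DZ)
  read b, top D: go to q_2, push BD → (q_2, ε, BDZ)
All input consumed in state q_2 with stack BDZ.

BDZ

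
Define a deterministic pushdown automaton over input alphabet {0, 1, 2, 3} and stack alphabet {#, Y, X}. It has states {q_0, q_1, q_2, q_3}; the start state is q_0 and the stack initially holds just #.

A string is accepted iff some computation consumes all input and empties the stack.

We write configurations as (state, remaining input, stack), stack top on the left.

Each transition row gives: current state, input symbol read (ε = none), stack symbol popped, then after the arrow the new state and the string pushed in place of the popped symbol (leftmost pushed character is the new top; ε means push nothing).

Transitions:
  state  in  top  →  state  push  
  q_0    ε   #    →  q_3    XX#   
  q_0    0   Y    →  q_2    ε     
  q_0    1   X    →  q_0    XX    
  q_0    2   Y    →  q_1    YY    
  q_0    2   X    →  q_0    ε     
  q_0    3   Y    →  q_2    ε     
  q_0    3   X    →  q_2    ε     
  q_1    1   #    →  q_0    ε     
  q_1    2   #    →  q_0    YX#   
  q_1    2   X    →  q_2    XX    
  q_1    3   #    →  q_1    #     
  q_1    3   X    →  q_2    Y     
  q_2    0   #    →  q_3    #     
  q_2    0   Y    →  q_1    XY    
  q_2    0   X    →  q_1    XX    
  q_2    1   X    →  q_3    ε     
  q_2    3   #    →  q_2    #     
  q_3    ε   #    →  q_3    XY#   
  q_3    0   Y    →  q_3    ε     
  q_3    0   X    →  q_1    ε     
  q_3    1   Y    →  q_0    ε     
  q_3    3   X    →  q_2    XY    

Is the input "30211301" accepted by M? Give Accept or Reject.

(q_0, 30211301, #)
  ε-move, top #: go to q_3, push XX# → (q_3, 30211301, XX#)
  read 3, top X: go to q_2, push XY → (q_2, 0211301, XYX#)
  read 0, top X: go to q_1, push XX → (q_1, 211301, XXYX#)
  read 2, top X: go to q_2, push XX → (q_2, 11301, XXXYX#)
  read 1, top X: go to q_3, push ε → (q_3, 1301, XXYX#)
No transition applies at (q_3, 1301, XXYX#); input not fully consumed.

Reject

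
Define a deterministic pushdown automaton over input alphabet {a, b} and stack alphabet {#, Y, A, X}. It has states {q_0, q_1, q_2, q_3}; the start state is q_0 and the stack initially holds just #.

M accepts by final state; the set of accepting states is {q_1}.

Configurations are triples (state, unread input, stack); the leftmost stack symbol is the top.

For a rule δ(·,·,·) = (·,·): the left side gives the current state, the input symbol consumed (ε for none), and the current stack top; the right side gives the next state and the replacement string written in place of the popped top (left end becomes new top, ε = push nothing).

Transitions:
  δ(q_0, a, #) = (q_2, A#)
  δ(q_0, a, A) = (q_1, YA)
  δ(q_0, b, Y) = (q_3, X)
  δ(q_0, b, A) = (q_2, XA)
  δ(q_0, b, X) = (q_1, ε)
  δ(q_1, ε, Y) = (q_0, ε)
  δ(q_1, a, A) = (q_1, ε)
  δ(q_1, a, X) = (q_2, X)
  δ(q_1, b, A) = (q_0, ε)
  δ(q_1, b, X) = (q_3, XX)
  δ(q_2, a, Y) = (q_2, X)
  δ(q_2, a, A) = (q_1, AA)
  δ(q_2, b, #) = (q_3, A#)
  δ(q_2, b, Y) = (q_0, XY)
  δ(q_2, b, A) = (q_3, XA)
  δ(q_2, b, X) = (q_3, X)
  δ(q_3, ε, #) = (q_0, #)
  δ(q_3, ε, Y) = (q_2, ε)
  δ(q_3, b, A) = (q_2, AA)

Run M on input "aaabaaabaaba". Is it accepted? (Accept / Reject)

Accept

(q_0, aaabaaabaaba, #)
  read a, top #: go to q_2, push A# → (q_2, aabaaabaaba, A#)
  read a, top A: go to q_1, push AA → (q_1, abaaabaaba, AA#)
  read a, top A: go to q_1, push ε → (q_1, baaabaaba, A#)
  read b, top A: go to q_0, push ε → (q_0, aaabaaba, #)
  read a, top #: go to q_2, push A# → (q_2, aabaaba, A#)
  read a, top A: go to q_1, push AA → (q_1, abaaba, AA#)
  read a, top A: go to q_1, push ε → (q_1, baaba, A#)
  read b, top A: go to q_0, push ε → (q_0, aaba, #)
  read a, top #: go to q_2, push A# → (q_2, aba, A#)
  read a, top A: go to q_1, push AA → (q_1, ba, AA#)
  read b, top A: go to q_0, push ε → (q_0, a, A#)
  read a, top A: go to q_1, push YA → (q_1, ε, YA#)
All input consumed; state q_1 ∈ F.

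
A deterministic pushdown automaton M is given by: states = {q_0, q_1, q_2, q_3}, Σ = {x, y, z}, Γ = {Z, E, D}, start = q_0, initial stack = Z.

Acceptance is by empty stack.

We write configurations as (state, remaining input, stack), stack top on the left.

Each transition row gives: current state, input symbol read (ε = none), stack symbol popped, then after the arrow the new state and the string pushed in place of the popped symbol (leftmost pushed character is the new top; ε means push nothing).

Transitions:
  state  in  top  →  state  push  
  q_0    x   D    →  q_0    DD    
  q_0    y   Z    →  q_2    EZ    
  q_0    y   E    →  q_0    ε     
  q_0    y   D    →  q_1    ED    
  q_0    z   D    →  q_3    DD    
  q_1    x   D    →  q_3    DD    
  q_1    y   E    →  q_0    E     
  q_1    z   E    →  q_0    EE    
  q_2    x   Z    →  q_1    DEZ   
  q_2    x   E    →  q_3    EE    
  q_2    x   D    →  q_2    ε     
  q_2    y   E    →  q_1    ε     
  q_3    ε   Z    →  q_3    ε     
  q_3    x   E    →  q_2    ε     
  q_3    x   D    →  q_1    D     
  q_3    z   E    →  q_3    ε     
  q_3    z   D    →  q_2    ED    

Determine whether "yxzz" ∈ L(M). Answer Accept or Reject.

(q_0, yxzz, Z)
  read y, top Z: go to q_2, push EZ → (q_2, xzz, EZ)
  read x, top E: go to q_3, push EE → (q_3, zz, EEZ)
  read z, top E: go to q_3, push ε → (q_3, z, EZ)
  read z, top E: go to q_3, push ε → (q_3, ε, Z)
  ε-move, top Z: go to q_3, push ε → (q_3, ε, ε)
All input consumed and the stack is empty.

Accept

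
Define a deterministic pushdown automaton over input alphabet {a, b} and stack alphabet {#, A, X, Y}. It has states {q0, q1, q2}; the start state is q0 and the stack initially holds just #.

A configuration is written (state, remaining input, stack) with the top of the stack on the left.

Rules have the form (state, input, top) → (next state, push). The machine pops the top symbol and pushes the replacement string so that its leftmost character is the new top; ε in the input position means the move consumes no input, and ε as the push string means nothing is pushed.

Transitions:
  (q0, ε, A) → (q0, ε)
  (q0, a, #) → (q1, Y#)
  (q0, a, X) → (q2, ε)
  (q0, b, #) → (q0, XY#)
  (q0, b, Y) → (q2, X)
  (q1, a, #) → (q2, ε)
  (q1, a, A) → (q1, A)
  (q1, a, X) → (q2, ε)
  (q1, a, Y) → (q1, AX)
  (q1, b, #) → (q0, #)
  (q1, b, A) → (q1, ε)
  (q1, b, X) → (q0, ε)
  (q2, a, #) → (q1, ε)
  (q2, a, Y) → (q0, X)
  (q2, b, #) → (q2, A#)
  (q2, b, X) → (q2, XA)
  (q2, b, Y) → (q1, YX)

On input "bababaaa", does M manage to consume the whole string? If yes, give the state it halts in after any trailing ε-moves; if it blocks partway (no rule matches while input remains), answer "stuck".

(q0, bababaaa, #)
  read b, top #: go to q0, push XY# → (q0, ababaaa, XY#)
  read a, top X: go to q2, push ε → (q2, babaaa, Y#)
  read b, top Y: go to q1, push YX → (q1, abaaa, YX#)
  read a, top Y: go to q1, push AX → (q1, baaa, AXX#)
  read b, top A: go to q1, push ε → (q1, aaa, XX#)
  read a, top X: go to q2, push ε → (q2, aa, X#)
No transition for (q2, a, top X); M blocks with input aa remaining.

stuck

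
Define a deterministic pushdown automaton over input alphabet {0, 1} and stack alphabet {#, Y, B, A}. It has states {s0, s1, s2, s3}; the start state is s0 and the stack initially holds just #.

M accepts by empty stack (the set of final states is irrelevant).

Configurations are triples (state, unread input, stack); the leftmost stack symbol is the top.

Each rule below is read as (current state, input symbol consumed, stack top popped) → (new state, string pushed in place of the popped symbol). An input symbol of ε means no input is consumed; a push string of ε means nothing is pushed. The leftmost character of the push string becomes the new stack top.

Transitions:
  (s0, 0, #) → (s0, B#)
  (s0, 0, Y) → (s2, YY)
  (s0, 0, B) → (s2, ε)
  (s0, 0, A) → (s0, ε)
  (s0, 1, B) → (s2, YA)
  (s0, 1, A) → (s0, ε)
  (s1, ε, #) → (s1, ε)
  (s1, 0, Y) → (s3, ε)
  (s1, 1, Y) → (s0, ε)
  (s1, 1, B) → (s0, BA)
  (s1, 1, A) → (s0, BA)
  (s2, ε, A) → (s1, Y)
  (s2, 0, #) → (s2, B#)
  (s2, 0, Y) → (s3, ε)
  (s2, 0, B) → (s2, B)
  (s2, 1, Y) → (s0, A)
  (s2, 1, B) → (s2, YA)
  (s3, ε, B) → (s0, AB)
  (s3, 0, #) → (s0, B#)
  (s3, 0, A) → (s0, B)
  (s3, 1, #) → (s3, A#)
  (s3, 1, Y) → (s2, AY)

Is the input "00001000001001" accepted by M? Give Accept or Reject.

(s0, 00001000001001, #) ⊢ (s0, 0001000001001, B#) ⊢ (s2, 001000001001, #) ⊢ (s2, 01000001001, B#) ⊢ (s2, 1000001001, B#) ⊢ (s2, 000001001, YA#) ⊢ (s3, 00001001, A#) ⊢ (s0, 0001001, B#) ⊢ (s2, 001001, #) ⊢ (s2, 01001, B#) ⊢ (s2, 1001, B#) ⊢ (s2, 001, YA#) ⊢ (s3, 01, A#) ⊢ (s0, 1, B#) ⊢ (s2, ε, YA#)
All input consumed; stack is YA#, not empty, and no further ε-move applies.

Reject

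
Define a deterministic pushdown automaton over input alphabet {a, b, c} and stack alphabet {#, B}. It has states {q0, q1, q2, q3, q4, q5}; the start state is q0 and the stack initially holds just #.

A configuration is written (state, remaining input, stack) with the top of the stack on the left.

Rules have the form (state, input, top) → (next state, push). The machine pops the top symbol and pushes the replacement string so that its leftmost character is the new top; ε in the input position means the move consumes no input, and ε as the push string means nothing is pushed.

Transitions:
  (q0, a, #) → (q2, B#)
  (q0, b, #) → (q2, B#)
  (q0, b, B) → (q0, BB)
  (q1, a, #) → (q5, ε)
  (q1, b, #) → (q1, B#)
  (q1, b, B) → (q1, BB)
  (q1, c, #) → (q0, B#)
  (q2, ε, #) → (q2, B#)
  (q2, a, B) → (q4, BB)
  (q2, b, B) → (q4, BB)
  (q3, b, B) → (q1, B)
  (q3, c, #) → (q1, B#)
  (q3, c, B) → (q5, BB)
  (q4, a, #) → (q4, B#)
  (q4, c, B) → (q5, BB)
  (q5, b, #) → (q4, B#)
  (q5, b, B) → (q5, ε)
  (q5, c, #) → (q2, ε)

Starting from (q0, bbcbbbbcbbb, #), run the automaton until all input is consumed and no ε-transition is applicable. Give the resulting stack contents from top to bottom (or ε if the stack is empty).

(q0, bbcbbbbcbbb, #)
  read b, top #: go to q2, push B# → (q2, bcbbbbcbbb, B#)
  read b, top B: go to q4, push BB → (q4, cbbbbcbbb, BB#)
  read c, top B: go to q5, push BB → (q5, bbbbcbbb, BBB#)
  read b, top B: go to q5, push ε → (q5, bbbcbbb, BB#)
  read b, top B: go to q5, push ε → (q5, bbcbbb, B#)
  read b, top B: go to q5, push ε → (q5, bcbbb, #)
  read b, top #: go to q4, push B# → (q4, cbbb, B#)
  read c, top B: go to q5, push BB → (q5, bbb, BB#)
  read b, top B: go to q5, push ε → (q5, bb, B#)
  read b, top B: go to q5, push ε → (q5, b, #)
  read b, top #: go to q4, push B# → (q4, ε, B#)
All input consumed in state q4 with stack B#.

B#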